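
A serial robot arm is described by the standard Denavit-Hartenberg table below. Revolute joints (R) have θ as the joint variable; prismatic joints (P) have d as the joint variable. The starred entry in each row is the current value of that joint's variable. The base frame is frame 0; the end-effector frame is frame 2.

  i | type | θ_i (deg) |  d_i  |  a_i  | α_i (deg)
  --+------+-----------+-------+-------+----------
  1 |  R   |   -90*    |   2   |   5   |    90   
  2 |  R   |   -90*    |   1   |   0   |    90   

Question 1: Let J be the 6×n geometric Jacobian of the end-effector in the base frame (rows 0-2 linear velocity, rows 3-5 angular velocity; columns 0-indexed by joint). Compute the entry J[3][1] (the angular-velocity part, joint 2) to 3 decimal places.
axis z_1 = (-1.0000,-0.0000,0.0000); lever o_n−o_1 = (-1.0000,0.0000,0.0000)
cross product → J_v[:, 1] = (-0.0000,-0.0000,-0.0000)
J_ω[:, 1] = z_1
entry J[3][1] = -1.0000

-1.000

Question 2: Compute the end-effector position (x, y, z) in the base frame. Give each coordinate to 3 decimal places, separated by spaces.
after link 1: o_1 = (0.0000, -5.0000, 2.0000)
after link 2: o_2 = (-1.0000, -5.0000, 2.0000)

-1.000 -5.000 2.000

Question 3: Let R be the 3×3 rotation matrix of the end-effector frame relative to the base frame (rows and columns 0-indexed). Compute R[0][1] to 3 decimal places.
-1.000

End-effector y-axis (col 1 of R) = (-1.0000,-0.0000,0.0000)
R[0][1] = -1.0000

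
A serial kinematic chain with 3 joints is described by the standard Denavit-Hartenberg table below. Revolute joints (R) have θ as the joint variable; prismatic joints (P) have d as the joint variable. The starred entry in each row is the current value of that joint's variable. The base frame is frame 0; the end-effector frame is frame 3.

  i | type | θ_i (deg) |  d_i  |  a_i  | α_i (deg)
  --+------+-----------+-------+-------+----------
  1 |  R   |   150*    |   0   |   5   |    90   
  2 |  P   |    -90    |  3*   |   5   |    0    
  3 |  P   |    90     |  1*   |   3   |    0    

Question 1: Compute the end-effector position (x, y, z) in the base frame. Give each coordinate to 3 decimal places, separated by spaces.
-4.928 7.464 -5.000

after link 1: o_1 = (-4.3301, 2.5000, 0.0000)
after link 2: o_2 = (-2.8301, 5.0981, -5.0000)
after link 3: o_3 = (-4.9282, 7.4641, -5.0000)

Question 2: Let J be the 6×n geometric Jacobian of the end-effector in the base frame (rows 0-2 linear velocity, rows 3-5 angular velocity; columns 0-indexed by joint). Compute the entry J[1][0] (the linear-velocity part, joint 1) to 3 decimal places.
axis z_0 = ẑ; lever o_n−o_0 = (-4.9282,7.4641,-5.0000)
cross product → J_v[:, 0] = (-7.4641,-4.9282,0.0000)
J_ω[:, 0] = z_0
entry J[1][0] = -4.9282

-4.928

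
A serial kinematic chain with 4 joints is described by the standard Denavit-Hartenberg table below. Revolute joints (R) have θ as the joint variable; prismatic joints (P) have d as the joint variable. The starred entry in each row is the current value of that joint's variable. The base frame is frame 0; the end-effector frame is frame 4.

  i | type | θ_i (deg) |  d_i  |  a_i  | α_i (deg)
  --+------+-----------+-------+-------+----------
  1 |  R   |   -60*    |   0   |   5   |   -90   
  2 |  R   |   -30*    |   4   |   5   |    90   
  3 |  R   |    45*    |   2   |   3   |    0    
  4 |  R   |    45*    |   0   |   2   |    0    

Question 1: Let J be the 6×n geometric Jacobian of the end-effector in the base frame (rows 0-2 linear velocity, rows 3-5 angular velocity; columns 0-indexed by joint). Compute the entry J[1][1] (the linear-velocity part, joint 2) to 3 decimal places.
-4.584

axis z_1 = (0.8660,0.5000,0.0000); lever o_n−o_1 = (9.6169,-0.4143,5.2927)
cross product → J_v[:, 1] = (2.6464,-4.5836,-5.1672)
J_ω[:, 1] = z_1
entry J[1][1] = -4.5836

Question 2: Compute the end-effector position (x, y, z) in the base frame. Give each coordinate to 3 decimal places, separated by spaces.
after link 1: o_1 = (2.5000, -4.3301, 0.0000)
after link 2: o_2 = (8.1292, -6.0801, 2.5000)
after link 3: o_3 = (10.3848, -5.7444, 5.2927)
after link 4: o_4 = (12.1169, -4.7444, 5.2927)

12.117 -4.744 5.293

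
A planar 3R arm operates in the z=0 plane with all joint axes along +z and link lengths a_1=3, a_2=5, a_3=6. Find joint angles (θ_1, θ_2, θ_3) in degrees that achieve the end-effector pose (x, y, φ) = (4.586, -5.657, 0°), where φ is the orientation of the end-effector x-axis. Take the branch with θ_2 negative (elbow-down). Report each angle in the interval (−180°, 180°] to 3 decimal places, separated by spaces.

-44.999 -89.998 134.997

wrist centre = target − a_3·(cos φ, sin φ) = (-1.4140, -5.6570)
cos θ_2 = (34.0010−3²−5²)/(2·3·5) = 0.0000; θ_2 = -89.9980° (elbow-down)
β = atan2(-5.6570,-1.4140) = -104.0339°; ψ = atan2(-5.0000,3.0002) = -59.0348°
θ_1 = β − ψ = -44.9991°
θ_3 = φ − θ_1 − θ_2 = 134.9971° (wrapped to (-180°,180°])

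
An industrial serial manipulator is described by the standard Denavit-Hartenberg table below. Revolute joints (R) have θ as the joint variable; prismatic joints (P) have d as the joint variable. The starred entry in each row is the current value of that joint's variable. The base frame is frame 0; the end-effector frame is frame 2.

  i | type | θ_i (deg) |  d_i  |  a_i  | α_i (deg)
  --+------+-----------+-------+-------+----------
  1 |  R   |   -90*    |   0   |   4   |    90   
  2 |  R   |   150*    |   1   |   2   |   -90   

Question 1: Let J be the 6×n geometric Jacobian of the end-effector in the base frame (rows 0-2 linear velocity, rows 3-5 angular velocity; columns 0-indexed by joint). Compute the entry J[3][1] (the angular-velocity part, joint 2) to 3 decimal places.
axis z_1 = (-1.0000,-0.0000,0.0000); lever o_n−o_1 = (-1.0000,1.7321,1.0000)
cross product → J_v[:, 1] = (-0.0000,1.0000,-1.7321)
J_ω[:, 1] = z_1
entry J[3][1] = -1.0000

-1.000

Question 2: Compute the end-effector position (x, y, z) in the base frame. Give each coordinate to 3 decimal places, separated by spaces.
after link 1: o_1 = (0.0000, -4.0000, 0.0000)
after link 2: o_2 = (-1.0000, -2.2679, 1.0000)

-1.000 -2.268 1.000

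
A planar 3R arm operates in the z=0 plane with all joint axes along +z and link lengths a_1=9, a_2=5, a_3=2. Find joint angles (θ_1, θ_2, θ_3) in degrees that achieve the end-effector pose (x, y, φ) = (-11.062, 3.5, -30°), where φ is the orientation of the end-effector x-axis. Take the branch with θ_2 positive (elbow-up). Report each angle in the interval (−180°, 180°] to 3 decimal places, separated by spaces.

wrist centre = target − a_3·(cos φ, sin φ) = (-12.7941, 4.5000)
cos θ_2 = (183.9377−9²−5²)/(2·9·5) = 0.8660; θ_2 = 30.0058° (elbow-up)
β = atan2(4.5000,-12.7941) = 160.6219°; ψ = atan2(2.5004,13.3299) = 10.6242°
θ_1 = β − ψ = 149.9977°
θ_3 = φ − θ_1 − θ_2 = 149.9965° (wrapped to (-180°,180°])

149.998 30.006 149.996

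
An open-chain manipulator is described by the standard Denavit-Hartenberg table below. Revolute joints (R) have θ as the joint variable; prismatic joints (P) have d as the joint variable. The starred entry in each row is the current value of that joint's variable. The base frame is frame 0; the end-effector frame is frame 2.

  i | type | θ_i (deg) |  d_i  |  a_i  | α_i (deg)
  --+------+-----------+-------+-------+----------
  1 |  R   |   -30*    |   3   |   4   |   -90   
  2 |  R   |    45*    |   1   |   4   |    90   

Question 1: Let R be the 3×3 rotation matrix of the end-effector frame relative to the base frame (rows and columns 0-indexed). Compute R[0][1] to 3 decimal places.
End-effector y-axis (col 1 of R) = (0.5000,0.8660,0.0000)
R[0][1] = 0.5000

0.500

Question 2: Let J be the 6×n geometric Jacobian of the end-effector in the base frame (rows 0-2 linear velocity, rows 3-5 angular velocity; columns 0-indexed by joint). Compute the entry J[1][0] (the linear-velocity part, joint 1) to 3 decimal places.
6.414

axis z_0 = ẑ; lever o_n−o_0 = (6.4136,-2.5482,0.1716)
cross product → J_v[:, 0] = (2.5482,6.4136,-0.0000)
J_ω[:, 0] = z_0
entry J[1][0] = 6.4136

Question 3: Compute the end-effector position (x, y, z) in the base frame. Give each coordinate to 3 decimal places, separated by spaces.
after link 1: o_1 = (3.4641, -2.0000, 3.0000)
after link 2: o_2 = (6.4136, -2.5482, 0.1716)

6.414 -2.548 0.172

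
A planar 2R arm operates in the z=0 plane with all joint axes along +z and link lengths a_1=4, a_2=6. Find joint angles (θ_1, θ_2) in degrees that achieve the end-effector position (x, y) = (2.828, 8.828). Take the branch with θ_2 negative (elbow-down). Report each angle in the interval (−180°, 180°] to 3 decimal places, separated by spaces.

99.484 -45.017

cos θ_2 = (85.9312−4²−6²)/(2·4·6) = 0.7069; θ_2 = -45.0168° (elbow-down)
β = atan2(8.8280,2.8280) = 72.2374°; ψ = atan2(-4.2439,8.2414) = -27.2461°
θ_1 = β − ψ = 99.4835°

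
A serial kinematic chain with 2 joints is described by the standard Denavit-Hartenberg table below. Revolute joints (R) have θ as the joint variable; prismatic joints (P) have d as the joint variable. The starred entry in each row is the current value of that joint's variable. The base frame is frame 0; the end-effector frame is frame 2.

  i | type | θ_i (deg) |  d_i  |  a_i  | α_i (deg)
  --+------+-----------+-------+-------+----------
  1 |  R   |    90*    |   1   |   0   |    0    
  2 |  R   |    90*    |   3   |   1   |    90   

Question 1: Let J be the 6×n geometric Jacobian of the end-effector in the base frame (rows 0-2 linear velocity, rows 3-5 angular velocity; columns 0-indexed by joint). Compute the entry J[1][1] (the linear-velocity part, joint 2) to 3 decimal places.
axis z_1 = (0.0000,0.0000,1.0000); lever o_n−o_1 = (-1.0000,0.0000,3.0000)
cross product → J_v[:, 1] = (-0.0000,-1.0000,0.0000)
J_ω[:, 1] = z_1
entry J[1][1] = -1.0000

-1.000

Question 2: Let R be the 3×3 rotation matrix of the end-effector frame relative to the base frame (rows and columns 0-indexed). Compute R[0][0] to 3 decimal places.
-1.000

End-effector x-axis (col 0 of R) = (-1.0000,0.0000,0.0000)
R[0][0] = -1.0000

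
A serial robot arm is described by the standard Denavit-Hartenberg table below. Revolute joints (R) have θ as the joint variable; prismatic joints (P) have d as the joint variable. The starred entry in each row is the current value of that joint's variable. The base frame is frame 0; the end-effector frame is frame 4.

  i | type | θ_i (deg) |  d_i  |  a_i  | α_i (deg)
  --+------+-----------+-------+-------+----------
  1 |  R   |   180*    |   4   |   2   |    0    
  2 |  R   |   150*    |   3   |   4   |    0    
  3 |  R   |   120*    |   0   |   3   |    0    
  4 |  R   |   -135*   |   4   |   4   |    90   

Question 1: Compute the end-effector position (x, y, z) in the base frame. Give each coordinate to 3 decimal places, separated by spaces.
4.293 -1.828 11.000

after link 1: o_1 = (-2.0000, 0.0000, 4.0000)
after link 2: o_2 = (1.4641, -2.0000, 7.0000)
after link 3: o_3 = (1.4641, 1.0000, 7.0000)
after link 4: o_4 = (4.2925, -1.8284, 11.0000)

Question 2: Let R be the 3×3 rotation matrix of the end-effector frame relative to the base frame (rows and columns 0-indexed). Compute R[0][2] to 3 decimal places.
-0.707

End-effector z-axis (col 2 of R) = (-0.7071,-0.7071,0.0000)
R[0][2] = -0.7071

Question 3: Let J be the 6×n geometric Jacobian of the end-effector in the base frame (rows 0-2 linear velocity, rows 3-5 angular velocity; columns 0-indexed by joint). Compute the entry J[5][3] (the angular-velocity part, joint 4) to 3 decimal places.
axis z_3 = (0.0000,0.0000,1.0000); lever o_n−o_3 = (2.8284,-2.8284,4.0000)
cross product → J_v[:, 3] = (2.8284,2.8284,-0.0000)
J_ω[:, 3] = z_3
entry J[5][3] = 1.0000

1.000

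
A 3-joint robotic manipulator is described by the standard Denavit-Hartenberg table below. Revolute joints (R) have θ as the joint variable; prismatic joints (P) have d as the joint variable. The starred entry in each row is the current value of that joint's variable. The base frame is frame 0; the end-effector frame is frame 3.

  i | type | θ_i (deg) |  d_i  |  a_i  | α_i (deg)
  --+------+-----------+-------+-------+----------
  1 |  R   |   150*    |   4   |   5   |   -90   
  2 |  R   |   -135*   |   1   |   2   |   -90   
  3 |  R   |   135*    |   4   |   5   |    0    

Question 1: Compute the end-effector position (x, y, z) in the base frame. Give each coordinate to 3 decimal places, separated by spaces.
after link 1: o_1 = (-4.3301, 2.5000, 4.0000)
after link 2: o_2 = (-3.6054, 0.9269, 5.4142)
after link 3: o_3 = (-6.4522, 6.6529, 5.7426)

-6.452 6.653 5.743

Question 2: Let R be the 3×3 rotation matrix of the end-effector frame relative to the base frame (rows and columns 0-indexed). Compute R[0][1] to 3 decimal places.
End-effector y-axis (col 1 of R) = (-0.7866,-0.3624,-0.5000)
R[0][1] = -0.7866

-0.787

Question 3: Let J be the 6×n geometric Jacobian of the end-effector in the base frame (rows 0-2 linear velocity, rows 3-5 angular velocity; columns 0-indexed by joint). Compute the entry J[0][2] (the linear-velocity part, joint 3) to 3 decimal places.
axis z_2 = (-0.6124,0.3536,0.7071); lever o_n−o_2 = (-2.8468,5.7261,0.3284)
cross product → J_v[:, 2] = (-3.9328,-1.8119,-2.5000)
J_ω[:, 2] = z_2
entry J[0][2] = -3.9328

-3.933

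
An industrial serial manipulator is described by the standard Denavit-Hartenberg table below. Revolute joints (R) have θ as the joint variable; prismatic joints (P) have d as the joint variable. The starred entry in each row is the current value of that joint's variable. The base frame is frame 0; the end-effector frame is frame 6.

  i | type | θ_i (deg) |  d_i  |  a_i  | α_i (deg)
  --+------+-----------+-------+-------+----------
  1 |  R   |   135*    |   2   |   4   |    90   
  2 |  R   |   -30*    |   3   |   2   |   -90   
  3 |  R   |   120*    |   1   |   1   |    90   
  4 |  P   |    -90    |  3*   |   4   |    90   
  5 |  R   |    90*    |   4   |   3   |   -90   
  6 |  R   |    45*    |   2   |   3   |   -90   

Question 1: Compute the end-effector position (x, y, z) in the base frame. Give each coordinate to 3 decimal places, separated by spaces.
-8.488 8.064 -3.602

after link 1: o_1 = (-2.8284, 2.8284, 2.0000)
after link 2: o_2 = (-1.9319, 6.1745, 1.0000)
after link 3: o_3 = (-2.5916, 5.6095, 2.1160)
after link 4: o_4 = (-3.8290, 4.7256, -2.6471)
after link 5: o_5 = (-5.2559, 8.9302, -4.9462)
after link 6: o_6 = (-8.4876, 8.0637, -3.6023)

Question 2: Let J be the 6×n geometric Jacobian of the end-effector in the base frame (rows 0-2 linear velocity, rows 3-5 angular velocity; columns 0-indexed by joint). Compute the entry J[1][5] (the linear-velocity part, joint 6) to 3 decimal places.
axis z_5 = (-0.3536,0.3536,0.8660); lever o_n−o_5 = (-3.2316,-0.8665,1.3438)
cross product → J_v[:, 5] = (1.2255,-2.3236,1.4489)
J_ω[:, 5] = z_5
entry J[1][5] = -2.3236

-2.324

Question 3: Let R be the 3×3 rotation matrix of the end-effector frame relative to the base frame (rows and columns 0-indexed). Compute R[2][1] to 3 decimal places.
-0.866

End-effector y-axis (col 1 of R) = (0.3536,-0.3536,-0.8660)
R[2][1] = -0.8660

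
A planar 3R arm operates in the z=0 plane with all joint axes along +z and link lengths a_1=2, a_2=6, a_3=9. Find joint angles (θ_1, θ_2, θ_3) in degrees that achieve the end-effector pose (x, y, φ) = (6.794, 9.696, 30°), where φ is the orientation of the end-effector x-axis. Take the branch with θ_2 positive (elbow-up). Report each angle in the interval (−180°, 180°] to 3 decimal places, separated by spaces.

-0.001 120.003 -90.003

wrist centre = target − a_3·(cos φ, sin φ) = (-1.0002, 5.1960)
cos θ_2 = (27.9989−2²−6²)/(2·2·6) = -0.5000; θ_2 = 120.0031° (elbow-up)
β = atan2(5.1960,-1.0002) = 100.8961°; ψ = atan2(5.1960,-1.0003) = 100.8967°
θ_1 = β − ψ = -0.0006°
θ_3 = φ − θ_1 − θ_2 = -90.0025° (wrapped to (-180°,180°])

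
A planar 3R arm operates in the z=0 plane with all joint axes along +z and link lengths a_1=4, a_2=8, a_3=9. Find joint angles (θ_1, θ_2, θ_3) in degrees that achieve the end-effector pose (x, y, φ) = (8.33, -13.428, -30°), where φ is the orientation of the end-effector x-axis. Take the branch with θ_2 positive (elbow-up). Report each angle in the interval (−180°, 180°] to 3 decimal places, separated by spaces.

-150.003 90.003 30.000

wrist centre = target − a_3·(cos φ, sin φ) = (0.5358, -8.9280)
cos θ_2 = (79.9962−4²−8²)/(2·4·8) = -0.0001; θ_2 = 90.0034° (elbow-up)
β = atan2(-8.9280,0.5358) = -86.5658°; ψ = atan2(8.0000,3.9995) = 63.4376°
θ_1 = β − ψ = -150.0034°
θ_3 = φ − θ_1 − θ_2 = 30.0001° (wrapped to (-180°,180°])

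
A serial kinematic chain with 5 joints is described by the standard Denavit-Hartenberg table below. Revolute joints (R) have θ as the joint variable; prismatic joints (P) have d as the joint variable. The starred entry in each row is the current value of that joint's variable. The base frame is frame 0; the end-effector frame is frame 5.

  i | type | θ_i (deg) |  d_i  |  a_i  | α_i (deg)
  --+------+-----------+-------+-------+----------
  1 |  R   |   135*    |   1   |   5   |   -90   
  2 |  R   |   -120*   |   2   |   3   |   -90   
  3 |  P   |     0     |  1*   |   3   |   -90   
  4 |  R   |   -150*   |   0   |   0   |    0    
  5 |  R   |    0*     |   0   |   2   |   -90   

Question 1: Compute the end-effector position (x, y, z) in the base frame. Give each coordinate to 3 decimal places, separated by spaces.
-4.666 1.837 5.696

after link 1: o_1 = (-3.5355, 3.5355, 1.0000)
after link 2: o_2 = (-3.8891, 1.0607, 3.5981)
after link 3: o_3 = (-3.4408, 0.6124, 6.6962)
after link 4: o_4 = (-3.4408, 0.6124, 6.6962)
after link 5: o_5 = (-4.6655, 1.8371, 5.6962)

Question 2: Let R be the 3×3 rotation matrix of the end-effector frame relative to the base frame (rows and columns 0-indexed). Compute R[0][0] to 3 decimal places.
-0.612

End-effector x-axis (col 0 of R) = (-0.6124,0.6124,-0.5000)
R[0][0] = -0.6124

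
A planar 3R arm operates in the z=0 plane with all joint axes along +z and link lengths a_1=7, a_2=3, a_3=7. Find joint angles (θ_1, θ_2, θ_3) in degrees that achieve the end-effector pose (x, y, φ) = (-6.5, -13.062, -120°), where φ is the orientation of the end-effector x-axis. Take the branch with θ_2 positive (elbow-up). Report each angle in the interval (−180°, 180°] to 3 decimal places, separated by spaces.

wrist centre = target − a_3·(cos φ, sin φ) = (-3.0000, -6.9998)
cos θ_2 = (57.9975−7²−3²)/(2·7·3) = -0.0001; θ_2 = 90.0034° (elbow-up)
β = atan2(-6.9998,-3.0000) = -113.1991°; ψ = atan2(3.0000,6.9998) = 23.1991°
θ_1 = β − ψ = -136.3982°
θ_3 = φ − θ_1 − θ_2 = -73.6052° (wrapped to (-180°,180°])

-136.398 90.003 -73.605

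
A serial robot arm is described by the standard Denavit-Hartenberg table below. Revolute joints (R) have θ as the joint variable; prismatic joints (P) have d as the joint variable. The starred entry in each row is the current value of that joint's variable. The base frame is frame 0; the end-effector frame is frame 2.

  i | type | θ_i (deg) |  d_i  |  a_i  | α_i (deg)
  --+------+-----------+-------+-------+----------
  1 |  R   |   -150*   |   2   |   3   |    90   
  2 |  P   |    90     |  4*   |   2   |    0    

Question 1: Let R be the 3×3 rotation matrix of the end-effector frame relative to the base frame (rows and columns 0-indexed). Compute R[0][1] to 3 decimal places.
End-effector y-axis (col 1 of R) = (0.8660,0.5000,0.0000)
R[0][1] = 0.8660

0.866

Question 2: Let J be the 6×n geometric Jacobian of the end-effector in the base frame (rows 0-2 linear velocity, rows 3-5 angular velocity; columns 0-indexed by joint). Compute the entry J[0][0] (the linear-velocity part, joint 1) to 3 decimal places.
-1.964

axis z_0 = ẑ; lever o_n−o_0 = (-4.5981,1.9641,4.0000)
cross product → J_v[:, 0] = (-1.9641,-4.5981,0.0000)
J_ω[:, 0] = z_0
entry J[0][0] = -1.9641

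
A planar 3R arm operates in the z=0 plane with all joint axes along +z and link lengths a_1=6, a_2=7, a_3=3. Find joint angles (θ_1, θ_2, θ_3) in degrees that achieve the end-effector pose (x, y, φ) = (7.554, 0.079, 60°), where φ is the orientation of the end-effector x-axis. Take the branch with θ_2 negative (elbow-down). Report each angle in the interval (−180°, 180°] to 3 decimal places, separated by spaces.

wrist centre = target − a_3·(cos φ, sin φ) = (6.0540, -2.5191)
cos θ_2 = (42.9967−6²−7²)/(2·6·7) = -0.5000; θ_2 = -120.0026° (elbow-down)
β = atan2(-2.5191,6.0540) = -22.5922°; ψ = atan2(-6.0620,2.4997) = -67.5908°
θ_1 = β − ψ = 44.9986°
θ_3 = φ − θ_1 − θ_2 = 135.0041° (wrapped to (-180°,180°])

44.999 -120.003 135.004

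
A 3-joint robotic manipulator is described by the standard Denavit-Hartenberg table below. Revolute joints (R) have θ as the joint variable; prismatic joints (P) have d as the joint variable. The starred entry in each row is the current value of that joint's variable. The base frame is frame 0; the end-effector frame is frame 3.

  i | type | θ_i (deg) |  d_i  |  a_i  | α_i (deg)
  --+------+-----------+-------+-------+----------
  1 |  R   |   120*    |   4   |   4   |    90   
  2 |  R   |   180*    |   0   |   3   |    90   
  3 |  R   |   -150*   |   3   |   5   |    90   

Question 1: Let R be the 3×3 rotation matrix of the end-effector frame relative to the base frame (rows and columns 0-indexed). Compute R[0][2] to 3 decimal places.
0.500

End-effector z-axis (col 2 of R) = (0.5000,0.8660,0.0000)
R[0][2] = 0.5000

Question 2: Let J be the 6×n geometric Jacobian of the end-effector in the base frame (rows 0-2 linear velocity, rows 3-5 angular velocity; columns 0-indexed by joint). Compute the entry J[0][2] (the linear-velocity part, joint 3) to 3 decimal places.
axis z_2 = (-0.0000,0.0000,1.0000); lever o_n−o_2 = (-4.3301,2.5000,3.0000)
cross product → J_v[:, 2] = (-2.5000,-4.3301,0.0000)
J_ω[:, 2] = z_2
entry J[0][2] = -2.5000

-2.500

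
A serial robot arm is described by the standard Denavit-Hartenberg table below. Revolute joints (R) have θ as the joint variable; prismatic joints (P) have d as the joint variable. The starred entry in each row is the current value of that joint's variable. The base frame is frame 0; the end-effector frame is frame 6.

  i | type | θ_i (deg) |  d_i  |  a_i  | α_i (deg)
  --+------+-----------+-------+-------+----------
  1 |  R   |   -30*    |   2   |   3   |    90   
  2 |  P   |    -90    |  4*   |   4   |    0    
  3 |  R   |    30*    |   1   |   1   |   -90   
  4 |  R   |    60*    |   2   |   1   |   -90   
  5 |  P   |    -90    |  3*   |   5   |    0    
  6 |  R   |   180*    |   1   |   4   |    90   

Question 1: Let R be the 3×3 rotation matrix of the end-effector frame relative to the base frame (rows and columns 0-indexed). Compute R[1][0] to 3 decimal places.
0.433

End-effector x-axis (col 0 of R) = (-0.7500,0.4330,-0.5000)
R[1][0] = 0.4330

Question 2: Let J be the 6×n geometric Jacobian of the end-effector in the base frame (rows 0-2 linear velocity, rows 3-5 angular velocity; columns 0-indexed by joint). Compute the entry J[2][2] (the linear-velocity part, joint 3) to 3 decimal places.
axis z_2 = (-0.5000,-0.8660,0.0000); lever o_n−o_2 = (2.3325,0.8080,3.2010)
cross product → J_v[:, 2] = (-2.7721,1.6005,1.6160)
J_ω[:, 2] = z_2
entry J[2][2] = 1.6160

1.616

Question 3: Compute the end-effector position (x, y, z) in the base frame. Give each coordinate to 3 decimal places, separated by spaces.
after link 1: o_1 = (2.5981, -1.5000, 2.0000)
after link 2: o_2 = (0.5981, -4.9641, -2.0000)
after link 3: o_3 = (0.5311, -6.0801, -2.8660)
after link 4: o_4 = (2.6806, -6.3212, -2.2990)
after link 5: o_5 = (6.0556, -6.5377, 2.4510)
after link 6: o_6 = (2.9306, -4.1561, 1.2010)

2.931 -4.156 1.201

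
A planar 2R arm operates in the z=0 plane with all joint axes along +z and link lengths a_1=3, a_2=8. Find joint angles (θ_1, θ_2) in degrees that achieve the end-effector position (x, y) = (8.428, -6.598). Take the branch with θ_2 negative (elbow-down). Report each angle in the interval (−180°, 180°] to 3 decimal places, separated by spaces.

cos θ_2 = (114.5648−3²−8²)/(2·3·8) = 0.8659; θ_2 = -30.0106° (elbow-down)
β = atan2(-6.5980,8.4280) = -38.0562°; ψ = atan2(-4.0013,9.9275) = -21.9520°
θ_1 = β − ψ = -16.1042°

-16.104 -30.011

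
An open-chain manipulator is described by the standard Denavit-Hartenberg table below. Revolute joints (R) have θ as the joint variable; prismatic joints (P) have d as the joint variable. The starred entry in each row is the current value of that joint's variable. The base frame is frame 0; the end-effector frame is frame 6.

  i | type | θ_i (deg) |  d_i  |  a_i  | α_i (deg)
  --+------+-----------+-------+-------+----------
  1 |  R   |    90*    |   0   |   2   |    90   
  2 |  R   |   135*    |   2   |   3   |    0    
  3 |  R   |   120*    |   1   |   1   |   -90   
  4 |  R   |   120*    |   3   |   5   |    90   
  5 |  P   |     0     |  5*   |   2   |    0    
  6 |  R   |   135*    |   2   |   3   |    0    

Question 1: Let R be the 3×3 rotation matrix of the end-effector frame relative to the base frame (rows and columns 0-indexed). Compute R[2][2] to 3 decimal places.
End-effector z-axis (col 2 of R) = (-0.5000,-0.2241,-0.8365)
R[2][2] = -0.8365

-0.837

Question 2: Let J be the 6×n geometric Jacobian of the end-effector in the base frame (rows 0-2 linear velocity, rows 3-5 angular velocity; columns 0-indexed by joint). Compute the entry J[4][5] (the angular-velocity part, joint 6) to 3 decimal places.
-0.224

axis z_5 = (-0.5000,-0.2241,-0.8365); lever o_n−o_5 = (0.8371,1.3262,-3.2466)
cross product → J_v[:, 5] = (1.8371,-2.3236,-0.4755)
J_ω[:, 5] = z_5
entry J[4][5] = -0.2241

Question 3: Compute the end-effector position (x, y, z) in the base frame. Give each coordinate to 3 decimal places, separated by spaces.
-4.725 3.629 -3.669

after link 1: o_1 = (0.0000, 2.0000, 0.0000)
after link 2: o_2 = (2.0000, -0.1213, 2.1213)
after link 3: o_3 = (3.0000, -0.3801, 1.1554)
after link 4: o_4 = (-1.3301, 3.1647, 2.7938)
after link 5: o_5 = (-5.5622, 2.3028, -0.4229)
after link 6: o_6 = (-4.7251, 3.6290, -3.6695)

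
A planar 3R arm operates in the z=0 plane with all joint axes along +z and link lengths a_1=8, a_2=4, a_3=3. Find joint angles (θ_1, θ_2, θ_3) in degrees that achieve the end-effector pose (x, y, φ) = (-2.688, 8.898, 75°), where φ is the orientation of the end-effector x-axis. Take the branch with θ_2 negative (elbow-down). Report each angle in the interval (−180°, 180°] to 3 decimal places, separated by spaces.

wrist centre = target − a_3·(cos φ, sin φ) = (-3.4645, 6.0002)
cos θ_2 = (48.0051−8²−4²)/(2·8·4) = -0.4999; θ_2 = -119.9947° (elbow-down)
β = atan2(6.0002,-3.4645) = 120.0016°; ψ = atan2(-3.4643,6.0003) = -30.0000°
θ_1 = β − ψ = 150.0016°
θ_3 = φ − θ_1 − θ_2 = 44.9931° (wrapped to (-180°,180°])

150.002 -119.995 44.993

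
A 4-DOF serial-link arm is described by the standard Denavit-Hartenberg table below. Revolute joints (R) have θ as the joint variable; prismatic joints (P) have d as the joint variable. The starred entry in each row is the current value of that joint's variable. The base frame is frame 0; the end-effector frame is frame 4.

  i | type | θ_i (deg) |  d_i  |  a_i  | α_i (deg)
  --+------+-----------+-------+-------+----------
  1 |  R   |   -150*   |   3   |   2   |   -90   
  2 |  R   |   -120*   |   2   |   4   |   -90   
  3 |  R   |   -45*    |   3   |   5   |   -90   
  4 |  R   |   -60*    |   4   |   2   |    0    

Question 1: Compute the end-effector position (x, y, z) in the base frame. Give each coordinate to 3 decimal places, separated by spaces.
after link 1: o_1 = (-1.7321, -1.0000, 3.0000)
after link 2: o_2 = (1.0000, -1.7321, 6.4641)
after link 3: o_3 = (2.0487, -5.2091, 11.0260)
after link 4: o_4 = (1.2199, -3.2381, 14.9539)

1.220 -3.238 14.954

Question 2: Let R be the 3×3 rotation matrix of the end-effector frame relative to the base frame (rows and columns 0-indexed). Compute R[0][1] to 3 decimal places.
0.946

End-effector y-axis (col 1 of R) = (0.9464,-0.1607,0.2803)
R[0][1] = 0.9464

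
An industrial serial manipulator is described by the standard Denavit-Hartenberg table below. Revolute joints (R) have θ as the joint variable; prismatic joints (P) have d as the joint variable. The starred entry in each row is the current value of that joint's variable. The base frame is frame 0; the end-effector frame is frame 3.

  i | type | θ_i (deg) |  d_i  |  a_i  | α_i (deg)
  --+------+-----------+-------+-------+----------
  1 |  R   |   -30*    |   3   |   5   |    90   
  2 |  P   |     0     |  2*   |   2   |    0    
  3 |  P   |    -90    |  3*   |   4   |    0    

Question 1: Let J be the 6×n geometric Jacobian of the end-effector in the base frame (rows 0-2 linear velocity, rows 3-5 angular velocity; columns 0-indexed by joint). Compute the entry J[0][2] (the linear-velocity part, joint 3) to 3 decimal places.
-0.500

prismatic axis z_2 = (-0.5000,-0.8660,0.0000)
J_v[:, 2] = z_2; J_ω[:, 2] = (0,0,0)
entry J[0][2] = -0.5000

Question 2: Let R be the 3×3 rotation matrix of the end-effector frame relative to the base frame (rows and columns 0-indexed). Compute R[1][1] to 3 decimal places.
-0.500

End-effector y-axis (col 1 of R) = (0.8660,-0.5000,0.0000)
R[1][1] = -0.5000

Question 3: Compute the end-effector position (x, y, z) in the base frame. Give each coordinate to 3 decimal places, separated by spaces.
after link 1: o_1 = (4.3301, -2.5000, 3.0000)
after link 2: o_2 = (5.0622, -5.2321, 3.0000)
after link 3: o_3 = (3.5622, -7.8301, -1.0000)

3.562 -7.830 -1.000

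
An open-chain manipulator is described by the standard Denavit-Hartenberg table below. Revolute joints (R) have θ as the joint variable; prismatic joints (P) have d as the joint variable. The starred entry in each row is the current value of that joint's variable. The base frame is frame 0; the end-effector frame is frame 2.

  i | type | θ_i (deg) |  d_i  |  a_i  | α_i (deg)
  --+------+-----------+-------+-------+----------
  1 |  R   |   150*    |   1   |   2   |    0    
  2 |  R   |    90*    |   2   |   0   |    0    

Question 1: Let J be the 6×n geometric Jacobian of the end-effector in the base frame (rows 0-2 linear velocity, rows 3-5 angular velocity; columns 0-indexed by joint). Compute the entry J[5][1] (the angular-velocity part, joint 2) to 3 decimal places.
1.000

axis z_1 = (0.0000,0.0000,1.0000); lever o_n−o_1 = (0.0000,0.0000,2.0000)
cross product → J_v[:, 1] = (0.0000,0.0000,0.0000)
J_ω[:, 1] = z_1
entry J[5][1] = 1.0000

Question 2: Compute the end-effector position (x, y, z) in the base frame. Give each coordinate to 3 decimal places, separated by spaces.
-1.732 1.000 3.000

after link 1: o_1 = (-1.7321, 1.0000, 1.0000)
after link 2: o_2 = (-1.7321, 1.0000, 3.0000)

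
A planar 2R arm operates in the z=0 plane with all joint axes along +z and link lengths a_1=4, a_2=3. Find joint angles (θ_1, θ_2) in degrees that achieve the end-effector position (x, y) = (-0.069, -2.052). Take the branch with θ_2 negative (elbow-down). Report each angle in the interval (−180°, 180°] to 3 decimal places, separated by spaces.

cos θ_2 = (4.2155−4²−3²)/(2·4·3) = -0.8660; θ_2 = -149.9996° (elbow-down)
β = atan2(-2.0520,-0.0690) = -91.9259°; ψ = atan2(-1.5000,1.4019) = -46.9358°
θ_1 = β − ψ = -44.9901°

-44.990 -150.000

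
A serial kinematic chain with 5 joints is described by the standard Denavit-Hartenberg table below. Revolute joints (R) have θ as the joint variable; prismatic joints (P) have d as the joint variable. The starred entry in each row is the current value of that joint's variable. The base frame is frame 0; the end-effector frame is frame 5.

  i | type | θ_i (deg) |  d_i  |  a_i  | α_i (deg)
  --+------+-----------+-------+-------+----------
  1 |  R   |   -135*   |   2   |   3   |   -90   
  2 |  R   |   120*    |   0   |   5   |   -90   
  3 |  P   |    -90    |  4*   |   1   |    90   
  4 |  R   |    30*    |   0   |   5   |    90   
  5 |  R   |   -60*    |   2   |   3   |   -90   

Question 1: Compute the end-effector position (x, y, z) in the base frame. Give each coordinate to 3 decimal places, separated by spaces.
9.339 -1.451 -1.821

after link 1: o_1 = (-2.1213, -2.1213, 2.0000)
after link 2: o_2 = (-0.3536, -0.3536, -2.3301)
after link 3: o_3 = (2.8030, 1.3888, -0.3301)
after link 4: o_4 = (7.3958, -0.1421, 0.9199)
after link 5: o_5 = (9.3387, -1.4506, -1.8212)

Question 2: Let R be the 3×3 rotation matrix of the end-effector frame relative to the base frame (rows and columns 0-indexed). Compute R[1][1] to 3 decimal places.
End-effector y-axis (col 1 of R) = (0.1768,0.8839,0.4330)
R[1][1] = 0.8839

0.884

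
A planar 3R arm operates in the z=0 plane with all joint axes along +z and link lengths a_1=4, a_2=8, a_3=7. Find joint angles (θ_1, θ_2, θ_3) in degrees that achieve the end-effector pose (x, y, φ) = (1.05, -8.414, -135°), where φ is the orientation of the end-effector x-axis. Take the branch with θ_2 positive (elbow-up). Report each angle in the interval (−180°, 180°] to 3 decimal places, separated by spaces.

wrist centre = target − a_3·(cos φ, sin φ) = (5.9997, -3.4643)
cos θ_2 = (47.9980−4²−8²)/(2·4·8) = -0.5000; θ_2 = 120.0021° (elbow-up)
β = atan2(-3.4643,5.9997) = -30.0021°; ψ = atan2(6.9281,-0.0002) = 90.0021°
θ_1 = β − ψ = -120.0042°
θ_3 = φ − θ_1 − θ_2 = -134.9979° (wrapped to (-180°,180°])

-120.004 120.002 -134.998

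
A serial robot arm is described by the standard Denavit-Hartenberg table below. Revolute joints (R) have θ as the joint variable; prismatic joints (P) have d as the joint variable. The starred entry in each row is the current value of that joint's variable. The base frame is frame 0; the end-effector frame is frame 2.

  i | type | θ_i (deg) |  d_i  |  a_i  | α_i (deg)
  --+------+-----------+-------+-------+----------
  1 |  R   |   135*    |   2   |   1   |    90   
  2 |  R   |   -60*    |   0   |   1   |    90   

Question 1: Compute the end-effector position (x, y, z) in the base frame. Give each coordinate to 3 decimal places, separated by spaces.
-1.061 1.061 1.134

after link 1: o_1 = (-0.7071, 0.7071, 2.0000)
after link 2: o_2 = (-1.0607, 1.0607, 1.1340)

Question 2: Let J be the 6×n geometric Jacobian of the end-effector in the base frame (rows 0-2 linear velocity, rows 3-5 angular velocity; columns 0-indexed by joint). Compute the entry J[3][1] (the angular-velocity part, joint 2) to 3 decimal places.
axis z_1 = (0.7071,0.7071,0.0000); lever o_n−o_1 = (-0.3536,0.3536,-0.8660)
cross product → J_v[:, 1] = (-0.6124,0.6124,0.5000)
J_ω[:, 1] = z_1
entry J[3][1] = 0.7071

0.707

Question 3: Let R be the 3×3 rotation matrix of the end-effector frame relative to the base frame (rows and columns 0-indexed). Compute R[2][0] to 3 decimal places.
End-effector x-axis (col 0 of R) = (-0.3536,0.3536,-0.8660)
R[2][0] = -0.8660

-0.866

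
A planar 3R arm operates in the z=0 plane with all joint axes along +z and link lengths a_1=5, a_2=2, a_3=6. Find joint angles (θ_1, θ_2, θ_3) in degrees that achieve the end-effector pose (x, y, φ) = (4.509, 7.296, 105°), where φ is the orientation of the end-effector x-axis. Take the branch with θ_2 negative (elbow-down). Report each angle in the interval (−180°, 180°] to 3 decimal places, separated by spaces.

30.006 -60.006 135.000

wrist centre = target − a_3·(cos φ, sin φ) = (6.0619, 1.5004)
cos θ_2 = (38.9981−5²−2²)/(2·5·2) = 0.4999; θ_2 = -60.0062° (elbow-down)
β = atan2(1.5004,6.0619) = 13.9024°; ψ = atan2(-1.7322,5.9998) = -16.1035°
θ_1 = β − ψ = 30.0060°
θ_3 = φ − θ_1 − θ_2 = 135.0002° (wrapped to (-180°,180°])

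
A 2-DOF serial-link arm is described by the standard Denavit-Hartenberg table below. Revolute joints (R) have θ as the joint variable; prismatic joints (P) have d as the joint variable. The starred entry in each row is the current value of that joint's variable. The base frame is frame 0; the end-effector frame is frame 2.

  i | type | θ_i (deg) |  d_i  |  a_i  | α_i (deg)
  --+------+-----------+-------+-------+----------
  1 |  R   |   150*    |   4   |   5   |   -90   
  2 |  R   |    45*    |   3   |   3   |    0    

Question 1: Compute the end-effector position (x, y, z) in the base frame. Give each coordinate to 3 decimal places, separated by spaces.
after link 1: o_1 = (-4.3301, 2.5000, 4.0000)
after link 2: o_2 = (-7.6672, 0.9626, 1.8787)

-7.667 0.963 1.879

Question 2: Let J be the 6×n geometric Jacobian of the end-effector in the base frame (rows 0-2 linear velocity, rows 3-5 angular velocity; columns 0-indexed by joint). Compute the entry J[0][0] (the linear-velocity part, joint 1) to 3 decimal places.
-0.963

axis z_0 = ẑ; lever o_n−o_0 = (-7.6672,0.9626,1.8787)
cross product → J_v[:, 0] = (-0.9626,-7.6672,0.0000)
J_ω[:, 0] = z_0
entry J[0][0] = -0.9626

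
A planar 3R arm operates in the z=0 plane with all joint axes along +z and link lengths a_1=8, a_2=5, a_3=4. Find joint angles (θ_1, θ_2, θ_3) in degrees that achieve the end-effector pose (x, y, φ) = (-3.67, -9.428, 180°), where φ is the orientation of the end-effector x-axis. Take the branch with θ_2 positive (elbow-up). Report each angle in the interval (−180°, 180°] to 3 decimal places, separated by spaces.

wrist centre = target − a_3·(cos φ, sin φ) = (0.3300, -9.4280)
cos θ_2 = (88.9961−8²−5²)/(2·8·5) = -0.0000; θ_2 = 90.0028° (elbow-up)
β = atan2(-9.4280,0.3300) = -87.9953°; ψ = atan2(5.0000,7.9998) = 32.0062°
θ_1 = β − ψ = -120.0015°
θ_3 = φ − θ_1 − θ_2 = -150.0013° (wrapped to (-180°,180°])

-120.002 90.003 -150.001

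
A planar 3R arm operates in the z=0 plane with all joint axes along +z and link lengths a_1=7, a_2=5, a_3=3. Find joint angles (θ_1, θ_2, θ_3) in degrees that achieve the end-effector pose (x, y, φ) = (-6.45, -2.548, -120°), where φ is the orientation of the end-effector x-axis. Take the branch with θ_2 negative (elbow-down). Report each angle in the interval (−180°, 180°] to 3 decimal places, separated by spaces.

-134.998 -134.997 149.995

wrist centre = target − a_3·(cos φ, sin φ) = (-4.9500, 0.0501)
cos θ_2 = (24.5050−7²−5²)/(2·7·5) = -0.7071; θ_2 = -134.9971° (elbow-down)
β = atan2(0.0501,-4.9500) = 179.4204°; ψ = atan2(-3.5357,3.4646) = -45.5816°
θ_1 = β − ψ = 225.0020°
θ_3 = φ − θ_1 − θ_2 = 149.9951° (wrapped to (-180°,180°])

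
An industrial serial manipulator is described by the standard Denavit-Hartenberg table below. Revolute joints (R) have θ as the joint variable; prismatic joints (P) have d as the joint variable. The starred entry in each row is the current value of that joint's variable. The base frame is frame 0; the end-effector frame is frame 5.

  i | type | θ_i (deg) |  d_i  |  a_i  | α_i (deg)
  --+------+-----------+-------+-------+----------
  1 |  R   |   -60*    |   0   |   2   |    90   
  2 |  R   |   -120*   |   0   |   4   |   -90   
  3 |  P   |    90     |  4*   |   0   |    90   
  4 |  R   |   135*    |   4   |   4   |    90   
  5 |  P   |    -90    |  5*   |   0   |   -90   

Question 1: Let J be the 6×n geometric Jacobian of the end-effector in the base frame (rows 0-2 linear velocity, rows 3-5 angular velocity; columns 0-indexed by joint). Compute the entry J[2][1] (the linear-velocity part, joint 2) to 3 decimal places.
axis z_1 = (-0.8660,-0.5000,0.0000); lever o_n−o_1 = (3.1001,-3.9553,-12.1102)
cross product → J_v[:, 1] = (6.0551,-10.4877,4.9755)
J_ω[:, 1] = z_1
entry J[2][1] = 4.9755

4.975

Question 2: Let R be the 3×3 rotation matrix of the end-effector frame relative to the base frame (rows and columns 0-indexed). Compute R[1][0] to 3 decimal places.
End-effector x-axis (col 0 of R) = (0.2500,-0.4330,0.8660)
R[1][0] = -0.4330

-0.433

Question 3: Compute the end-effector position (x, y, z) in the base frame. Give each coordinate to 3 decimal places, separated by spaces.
after link 1: o_1 = (1.0000, -1.7321, 0.0000)
after link 2: o_2 = (0.0000, -0.0000, -3.4641)
after link 3: o_3 = (1.7321, -3.0000, -5.4641)
after link 4: o_4 = (-0.4927, -4.8035, -10.3424)
after link 5: o_5 = (4.1001, -5.6874, -12.1102)

4.100 -5.687 -12.110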